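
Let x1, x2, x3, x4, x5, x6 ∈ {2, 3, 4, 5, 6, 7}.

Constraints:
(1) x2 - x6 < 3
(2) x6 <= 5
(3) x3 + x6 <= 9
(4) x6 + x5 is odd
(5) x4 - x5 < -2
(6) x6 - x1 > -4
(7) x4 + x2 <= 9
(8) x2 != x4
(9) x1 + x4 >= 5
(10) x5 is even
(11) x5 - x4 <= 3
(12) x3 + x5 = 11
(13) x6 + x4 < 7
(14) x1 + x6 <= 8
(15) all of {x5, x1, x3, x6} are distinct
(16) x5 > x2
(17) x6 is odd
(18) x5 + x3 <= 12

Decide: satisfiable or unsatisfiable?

The assignment x1 = 4, x2 = 5, x3 = 5, x4 = 3, x5 = 6, x6 = 3 works:
  constraint 1 holds since x2 - x6 = 2.
  constraint 3 holds since x3 + x6 = 8.
  constraint 5 holds since x4 - x5 = -3.
The rest check out directly.

Satisfiable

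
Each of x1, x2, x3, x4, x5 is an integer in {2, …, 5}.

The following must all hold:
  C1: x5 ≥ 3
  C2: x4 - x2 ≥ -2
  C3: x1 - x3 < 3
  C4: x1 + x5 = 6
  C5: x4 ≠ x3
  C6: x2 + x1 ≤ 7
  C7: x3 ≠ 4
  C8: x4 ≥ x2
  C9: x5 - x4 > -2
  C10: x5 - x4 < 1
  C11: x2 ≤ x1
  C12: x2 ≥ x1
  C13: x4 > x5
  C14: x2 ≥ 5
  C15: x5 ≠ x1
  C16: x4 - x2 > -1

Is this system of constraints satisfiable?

Unsatisfiable

From constraints 11 and 14: x1 ≥ x2 ≥ 5. From constraint 1: x5 ≥ 3. Hence x1 + x5 ≥ 8. But constraint 4 requires x1 + x5 = 6, and 6 < 8. Contradiction.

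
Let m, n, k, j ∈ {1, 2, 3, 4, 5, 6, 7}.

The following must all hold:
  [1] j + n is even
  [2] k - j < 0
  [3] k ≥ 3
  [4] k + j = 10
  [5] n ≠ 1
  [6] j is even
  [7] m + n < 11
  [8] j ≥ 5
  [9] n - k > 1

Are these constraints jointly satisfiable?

Satisfiable

Take m = 2, n = 6, k = 4, j = 6. Then constraint 2: k - j = -2; constraint 4: k + j = 10; constraint 7: m + n = 8, and every other listed constraint is also met.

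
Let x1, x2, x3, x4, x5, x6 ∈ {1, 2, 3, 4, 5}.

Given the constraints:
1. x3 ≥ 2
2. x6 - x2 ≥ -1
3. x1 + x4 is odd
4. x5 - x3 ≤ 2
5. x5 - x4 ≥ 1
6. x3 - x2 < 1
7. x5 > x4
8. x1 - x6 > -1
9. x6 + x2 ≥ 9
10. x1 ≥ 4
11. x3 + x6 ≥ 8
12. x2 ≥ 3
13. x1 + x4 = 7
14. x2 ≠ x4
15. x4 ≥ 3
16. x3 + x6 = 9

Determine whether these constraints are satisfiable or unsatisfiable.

The assignment x1 = 4, x2 = 5, x3 = 5, x4 = 3, x5 = 4, x6 = 4 works:
  constraint 2 holds since x6 - x2 = -1.
  constraint 4 holds since x5 - x3 = -1.
The rest check out directly.

Satisfiable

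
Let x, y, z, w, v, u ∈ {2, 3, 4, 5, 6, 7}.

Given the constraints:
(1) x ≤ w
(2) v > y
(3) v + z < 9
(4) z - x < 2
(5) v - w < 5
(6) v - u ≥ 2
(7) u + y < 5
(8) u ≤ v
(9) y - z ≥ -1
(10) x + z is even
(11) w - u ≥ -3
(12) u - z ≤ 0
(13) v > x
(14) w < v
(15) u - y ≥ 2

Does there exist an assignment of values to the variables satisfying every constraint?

Constraints 9, 12, and 15 give z − u ≥ 0, u − y ≥ 2, y − z ≥ -1.
Adding all 3 inequalities: the left sides telescope to 0, and the right sides sum to 0 + 2 + (-1) = 1. So 0 ≥ 1, which is false.

Unsatisfiable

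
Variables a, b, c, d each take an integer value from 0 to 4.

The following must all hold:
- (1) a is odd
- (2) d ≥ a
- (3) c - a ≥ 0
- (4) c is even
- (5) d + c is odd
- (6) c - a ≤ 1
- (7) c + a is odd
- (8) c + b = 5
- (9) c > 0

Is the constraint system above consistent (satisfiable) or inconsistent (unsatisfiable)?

Try a = 1, b = 3, c = 2, d = 1.
Check constraint 3: c - a = 1; constraint 6: c - a = 1. The remaining constraints are straightforward to verify.

Satisfiable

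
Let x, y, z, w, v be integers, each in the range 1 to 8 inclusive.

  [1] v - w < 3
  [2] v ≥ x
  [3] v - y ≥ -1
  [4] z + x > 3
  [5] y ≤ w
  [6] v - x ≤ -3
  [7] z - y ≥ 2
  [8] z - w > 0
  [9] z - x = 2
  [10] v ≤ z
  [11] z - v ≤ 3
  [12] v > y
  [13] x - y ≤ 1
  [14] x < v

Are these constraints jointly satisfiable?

Constraints 6, 7, 11, and 13 give y − x ≥ -1, x − v ≥ 3, v − z ≥ -3, z − y ≥ 2.
Adding all 4 inequalities: the left sides telescope to 0, and the right sides sum to (-1) + 3 + (-3) + 2 = 1. So 0 ≥ 1, which is false.

Unsatisfiable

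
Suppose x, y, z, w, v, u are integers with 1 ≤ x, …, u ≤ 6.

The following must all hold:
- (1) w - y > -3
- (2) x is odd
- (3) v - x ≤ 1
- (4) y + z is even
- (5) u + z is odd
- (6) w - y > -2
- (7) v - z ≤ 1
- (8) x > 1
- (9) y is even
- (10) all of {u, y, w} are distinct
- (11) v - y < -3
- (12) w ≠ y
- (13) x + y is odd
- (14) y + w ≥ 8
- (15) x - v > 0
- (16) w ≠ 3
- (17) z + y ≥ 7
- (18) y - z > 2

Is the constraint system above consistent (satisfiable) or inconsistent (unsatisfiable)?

One satisfying assignment is x = 3, y = 6, z = 2, w = 5, v = 1, u = 1.
For the less obvious constraints — constraint 1: w - y = -1; constraint 3: v - x = -2; constraint 6: w - y = -1 — and the others hold by inspection.

Satisfiable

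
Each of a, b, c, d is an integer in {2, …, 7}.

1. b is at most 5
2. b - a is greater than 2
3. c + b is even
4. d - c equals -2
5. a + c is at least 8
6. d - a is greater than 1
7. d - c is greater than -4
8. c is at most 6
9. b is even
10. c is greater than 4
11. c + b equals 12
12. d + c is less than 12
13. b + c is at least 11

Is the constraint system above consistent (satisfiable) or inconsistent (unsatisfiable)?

Unsatisfiable

From constraint 8: c ≤ 6. From constraint 1: b ≤ 5. Hence c + b ≤ 11. But constraint 11 requires c + b = 12, and 12 > 11. Contradiction.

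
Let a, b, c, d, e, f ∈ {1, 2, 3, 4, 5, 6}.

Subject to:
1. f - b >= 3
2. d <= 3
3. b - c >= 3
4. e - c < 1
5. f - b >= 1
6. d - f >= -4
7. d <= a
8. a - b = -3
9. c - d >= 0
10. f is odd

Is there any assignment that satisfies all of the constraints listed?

Unsatisfiable

Constraints 1, 3, 6, and 9 give b − c ≥ 3, c − d ≥ 0, d − f ≥ -4, f − b ≥ 3.
Adding all 4 inequalities: the left sides telescope to 0, and the right sides sum to 3 + 0 + (-4) + 3 = 2. So 0 ≥ 2, which is false.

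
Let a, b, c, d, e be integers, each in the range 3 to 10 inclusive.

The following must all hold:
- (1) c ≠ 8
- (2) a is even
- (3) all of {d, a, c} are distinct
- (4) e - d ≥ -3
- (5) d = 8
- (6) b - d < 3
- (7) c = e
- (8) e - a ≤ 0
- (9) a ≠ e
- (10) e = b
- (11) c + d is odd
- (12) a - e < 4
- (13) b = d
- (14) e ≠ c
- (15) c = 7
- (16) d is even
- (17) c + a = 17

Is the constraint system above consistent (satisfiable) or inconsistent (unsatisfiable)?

Unsatisfiable

Constraint 15 fixes c = 7 and constraint 5 fixes d = 8. Constraints 7, 10, and 13 give c = e = b = d, so c = d. But 7 ≠ 8 — contradiction.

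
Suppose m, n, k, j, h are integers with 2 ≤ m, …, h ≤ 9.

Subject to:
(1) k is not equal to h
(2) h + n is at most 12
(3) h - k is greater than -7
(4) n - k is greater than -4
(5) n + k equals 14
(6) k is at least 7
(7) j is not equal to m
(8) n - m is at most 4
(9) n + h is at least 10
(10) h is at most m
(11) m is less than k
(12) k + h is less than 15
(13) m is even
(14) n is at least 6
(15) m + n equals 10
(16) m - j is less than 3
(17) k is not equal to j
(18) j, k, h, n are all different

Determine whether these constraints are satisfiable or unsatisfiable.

Satisfiable

Setting (m, n, k, j, h) = (4, 6, 8, 2, 4) satisfies everything: constraint 2: h + n = 10; constraint 3: h - k = -4, and the others follow.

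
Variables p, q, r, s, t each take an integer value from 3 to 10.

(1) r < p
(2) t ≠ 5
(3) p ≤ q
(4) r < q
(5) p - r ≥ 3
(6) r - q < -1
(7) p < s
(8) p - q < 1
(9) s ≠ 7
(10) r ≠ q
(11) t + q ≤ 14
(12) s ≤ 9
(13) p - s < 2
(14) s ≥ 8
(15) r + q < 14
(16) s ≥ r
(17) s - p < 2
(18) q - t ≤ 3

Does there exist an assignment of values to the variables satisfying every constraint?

Satisfiable

One satisfying assignment is p = 8, q = 8, r = 4, s = 9, t = 6.
For the less obvious constraints — constraint 5: p - r = 4; constraint 6: r - q = -4 — and the others hold by inspection.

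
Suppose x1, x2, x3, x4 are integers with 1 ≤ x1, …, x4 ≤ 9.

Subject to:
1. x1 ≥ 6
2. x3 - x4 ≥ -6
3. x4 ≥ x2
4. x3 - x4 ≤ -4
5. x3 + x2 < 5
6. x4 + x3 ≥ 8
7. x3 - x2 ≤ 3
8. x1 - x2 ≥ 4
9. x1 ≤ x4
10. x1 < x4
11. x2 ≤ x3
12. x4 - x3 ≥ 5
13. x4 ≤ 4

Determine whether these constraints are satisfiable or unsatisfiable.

From constraint 1: x1 ≥ 6. From constraints 9 and 13: x1 ≤ x4 and x4 ≤ 4, so x1 ≤ 4. But 4 < 6, so no value of x1 works.

Unsatisfiable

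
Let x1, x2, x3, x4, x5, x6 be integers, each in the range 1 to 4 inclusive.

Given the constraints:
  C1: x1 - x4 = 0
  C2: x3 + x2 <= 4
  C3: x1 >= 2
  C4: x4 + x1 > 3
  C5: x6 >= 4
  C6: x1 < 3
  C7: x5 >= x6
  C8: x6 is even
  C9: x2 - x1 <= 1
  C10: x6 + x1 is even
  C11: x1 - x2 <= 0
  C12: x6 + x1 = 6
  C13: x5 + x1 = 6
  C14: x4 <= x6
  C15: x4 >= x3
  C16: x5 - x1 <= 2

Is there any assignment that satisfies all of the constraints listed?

Satisfiable

Setting (x1, x2, x3, x4, x5, x6) = (2, 2, 1, 2, 4, 4) satisfies everything: constraint 1: x1 - x4 = 0; constraint 2: x3 + x2 = 3, and the others follow.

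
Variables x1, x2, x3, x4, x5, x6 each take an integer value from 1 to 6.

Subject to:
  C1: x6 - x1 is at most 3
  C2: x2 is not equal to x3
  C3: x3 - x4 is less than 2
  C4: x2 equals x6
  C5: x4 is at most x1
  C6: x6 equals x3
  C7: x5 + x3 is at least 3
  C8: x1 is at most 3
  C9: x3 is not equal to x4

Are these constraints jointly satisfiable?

Unsatisfiable

From constraints 4 and 6, x2 = x6 = x3, so x2 = x3. But constraint 2 says x2 ≠ x3. Contradiction.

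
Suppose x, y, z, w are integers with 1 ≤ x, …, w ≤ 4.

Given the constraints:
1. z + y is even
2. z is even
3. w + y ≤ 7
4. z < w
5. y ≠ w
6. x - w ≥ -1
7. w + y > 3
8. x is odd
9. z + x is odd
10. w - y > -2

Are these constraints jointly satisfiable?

Satisfiable

One satisfying assignment is x = 3, y = 2, z = 2, w = 3.
For the less obvious constraints — constraint 3: w + y = 5; constraint 6: x - w = 0 — and the others hold by inspection.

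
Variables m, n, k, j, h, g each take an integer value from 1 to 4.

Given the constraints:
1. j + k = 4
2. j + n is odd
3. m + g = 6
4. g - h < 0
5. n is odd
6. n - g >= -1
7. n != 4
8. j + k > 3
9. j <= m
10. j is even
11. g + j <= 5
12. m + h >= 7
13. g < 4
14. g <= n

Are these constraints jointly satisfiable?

Satisfiable

The assignment m = 3, n = 3, k = 2, j = 2, h = 4, g = 3 works:
  constraint 1 holds since j + k = 4.
  constraint 3 holds since m + g = 6.
  constraint 4 holds since g - h = -1.
The rest check out directly.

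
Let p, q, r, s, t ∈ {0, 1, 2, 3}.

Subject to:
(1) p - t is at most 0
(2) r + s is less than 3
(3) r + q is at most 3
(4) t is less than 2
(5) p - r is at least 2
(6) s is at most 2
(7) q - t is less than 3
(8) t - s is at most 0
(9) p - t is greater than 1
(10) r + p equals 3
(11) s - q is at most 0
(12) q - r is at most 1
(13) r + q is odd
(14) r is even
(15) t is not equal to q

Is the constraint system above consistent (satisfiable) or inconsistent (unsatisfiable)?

Unsatisfiable

Constraints 1, 5, 8, 11, and 12 give s − t ≥ 0, t − p ≥ 0, p − r ≥ 2, r − q ≥ -1, q − s ≥ 0.
Adding all 5 inequalities: the left sides telescope to 0, and the right sides sum to 0 + 0 + 2 + (-1) + 0 = 1. So 0 ≥ 1, which is false.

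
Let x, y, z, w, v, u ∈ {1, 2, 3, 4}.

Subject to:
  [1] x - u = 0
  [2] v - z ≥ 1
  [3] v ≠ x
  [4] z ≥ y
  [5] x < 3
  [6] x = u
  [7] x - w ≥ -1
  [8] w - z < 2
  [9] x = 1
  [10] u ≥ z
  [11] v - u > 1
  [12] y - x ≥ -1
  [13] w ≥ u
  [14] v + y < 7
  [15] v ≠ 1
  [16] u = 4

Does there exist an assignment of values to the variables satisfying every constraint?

Unsatisfiable

Constraint 9 fixes x = 1 and constraint 16 fixes u = 4, but constraint 6 requires x = u. Since 1 ≠ 4, contradiction.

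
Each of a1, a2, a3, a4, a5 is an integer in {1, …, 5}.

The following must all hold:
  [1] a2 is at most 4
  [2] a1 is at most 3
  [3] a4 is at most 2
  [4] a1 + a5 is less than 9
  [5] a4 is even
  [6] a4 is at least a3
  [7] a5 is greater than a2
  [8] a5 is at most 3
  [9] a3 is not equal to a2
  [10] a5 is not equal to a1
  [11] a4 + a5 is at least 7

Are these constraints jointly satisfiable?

Unsatisfiable

From constraint 3: a4 ≤ 2. From constraint 8: a5 ≤ 3. Hence a4 + a5 ≤ 5. But constraint 11 requires a4 + a5 ≥ 7, and 7 > 5. Contradiction.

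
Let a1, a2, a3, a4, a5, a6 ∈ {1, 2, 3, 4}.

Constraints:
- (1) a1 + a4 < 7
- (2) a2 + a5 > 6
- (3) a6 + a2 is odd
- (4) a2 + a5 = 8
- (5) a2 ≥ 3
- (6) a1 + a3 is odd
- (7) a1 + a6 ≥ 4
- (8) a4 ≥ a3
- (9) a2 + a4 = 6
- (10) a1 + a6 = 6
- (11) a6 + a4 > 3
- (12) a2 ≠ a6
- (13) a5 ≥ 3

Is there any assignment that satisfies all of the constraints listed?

Satisfiable

Try a1 = 3, a2 = 4, a3 = 2, a4 = 2, a5 = 4, a6 = 3.
Check constraint 1: a1 + a4 = 5; constraint 2: a2 + a5 = 8. The remaining constraints are straightforward to verify.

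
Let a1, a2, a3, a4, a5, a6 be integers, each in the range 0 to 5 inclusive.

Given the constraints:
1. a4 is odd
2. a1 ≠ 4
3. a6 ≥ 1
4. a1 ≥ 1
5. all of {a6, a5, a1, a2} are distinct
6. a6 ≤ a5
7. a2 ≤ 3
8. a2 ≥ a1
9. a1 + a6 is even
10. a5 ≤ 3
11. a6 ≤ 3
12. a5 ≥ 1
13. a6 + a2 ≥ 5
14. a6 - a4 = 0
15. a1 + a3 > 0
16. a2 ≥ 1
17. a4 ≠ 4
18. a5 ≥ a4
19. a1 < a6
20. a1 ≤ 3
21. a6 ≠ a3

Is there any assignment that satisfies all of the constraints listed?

Unsatisfiable

Constraints 3, 4, 7, 10, 11, 12, 16, and 20 confine each of a6, a5, a1, a2 to the 3 values {1, …, 3}.
Constraint 5 requires all 4 of them to be distinct, but only 3 values are available — impossible by the pigeonhole principle.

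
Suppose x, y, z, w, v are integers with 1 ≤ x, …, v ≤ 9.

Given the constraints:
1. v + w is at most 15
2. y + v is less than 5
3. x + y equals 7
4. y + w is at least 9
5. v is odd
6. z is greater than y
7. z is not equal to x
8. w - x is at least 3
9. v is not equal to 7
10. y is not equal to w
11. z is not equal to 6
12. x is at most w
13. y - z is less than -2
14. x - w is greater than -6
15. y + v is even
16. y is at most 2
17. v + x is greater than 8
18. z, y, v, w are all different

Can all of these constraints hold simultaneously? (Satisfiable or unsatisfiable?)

Satisfiable

One satisfying assignment is x = 6, y = 1, z = 4, w = 9, v = 3.
For the less obvious constraints — constraint 1: v + w = 12; constraint 2: y + v = 4; constraint 3: x + y = 7 — and the others hold by inspection.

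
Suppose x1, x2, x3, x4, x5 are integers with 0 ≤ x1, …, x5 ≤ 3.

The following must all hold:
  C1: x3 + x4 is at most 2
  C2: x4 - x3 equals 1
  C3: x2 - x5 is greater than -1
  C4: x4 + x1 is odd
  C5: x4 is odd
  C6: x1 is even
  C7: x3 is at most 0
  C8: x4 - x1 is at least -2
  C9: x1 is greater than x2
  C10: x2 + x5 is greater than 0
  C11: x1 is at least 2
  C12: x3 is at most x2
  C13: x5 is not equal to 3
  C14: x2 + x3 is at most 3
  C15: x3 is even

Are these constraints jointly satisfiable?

Setting (x1, x2, x3, x4, x5) = (2, 1, 0, 1, 1) satisfies everything: constraint 1: x3 + x4 = 1; constraint 2: x4 - x3 = 1; constraint 3: x2 - x5 = 0, and the others follow.

Satisfiable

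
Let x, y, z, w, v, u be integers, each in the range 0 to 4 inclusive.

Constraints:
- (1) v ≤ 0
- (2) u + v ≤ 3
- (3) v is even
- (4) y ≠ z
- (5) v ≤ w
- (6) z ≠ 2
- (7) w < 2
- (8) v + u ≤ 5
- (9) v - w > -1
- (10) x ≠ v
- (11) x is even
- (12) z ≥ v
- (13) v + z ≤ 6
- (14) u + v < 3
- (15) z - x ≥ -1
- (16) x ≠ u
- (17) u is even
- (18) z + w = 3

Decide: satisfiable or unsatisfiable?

Satisfiable

The assignment x = 4, y = 0, z = 3, w = 0, v = 0, u = 2 works:
  constraint 2 holds since u + v = 2.
  constraint 8 holds since v + u = 2.
  constraint 9 holds since v - w = 0.
The rest check out directly.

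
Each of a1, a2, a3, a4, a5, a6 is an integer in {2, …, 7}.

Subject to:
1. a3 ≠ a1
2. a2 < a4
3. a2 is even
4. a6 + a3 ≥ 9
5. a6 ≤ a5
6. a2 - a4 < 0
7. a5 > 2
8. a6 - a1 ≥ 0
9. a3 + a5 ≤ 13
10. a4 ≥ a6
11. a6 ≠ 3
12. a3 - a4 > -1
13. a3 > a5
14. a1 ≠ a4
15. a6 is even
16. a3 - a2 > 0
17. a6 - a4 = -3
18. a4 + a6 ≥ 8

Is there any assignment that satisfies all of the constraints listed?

Satisfiable

Setting (a1, a2, a3, a4, a5, a6) = (3, 6, 7, 7, 4, 4) satisfies everything: constraint 4: a6 + a3 = 11; constraint 6: a2 - a4 = -1; constraint 8: a6 - a1 = 1, and the others follow.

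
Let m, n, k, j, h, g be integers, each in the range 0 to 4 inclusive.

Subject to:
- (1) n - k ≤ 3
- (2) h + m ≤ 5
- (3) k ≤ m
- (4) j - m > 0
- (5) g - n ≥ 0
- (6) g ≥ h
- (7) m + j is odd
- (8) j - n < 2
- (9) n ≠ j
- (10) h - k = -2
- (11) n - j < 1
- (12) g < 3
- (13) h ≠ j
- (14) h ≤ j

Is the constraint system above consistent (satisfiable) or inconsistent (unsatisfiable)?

Try m = 2, n = 2, k = 2, j = 3, h = 0, g = 2.
Check constraint 1: n - k = 0; constraint 2: h + m = 2; constraint 4: j - m = 1. The remaining constraints are straightforward to verify.

Satisfiable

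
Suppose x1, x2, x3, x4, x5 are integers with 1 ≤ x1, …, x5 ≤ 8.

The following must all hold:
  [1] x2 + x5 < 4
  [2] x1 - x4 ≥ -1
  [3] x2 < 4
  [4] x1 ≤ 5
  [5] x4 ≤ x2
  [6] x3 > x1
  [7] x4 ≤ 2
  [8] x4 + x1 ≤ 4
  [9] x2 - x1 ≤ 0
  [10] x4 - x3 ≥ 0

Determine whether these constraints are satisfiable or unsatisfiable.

Constraints 5, 6, 9, and 10 give x3 ≤ x4, x4 ≤ x2, x2 ≤ x1, x1 < x3. Chaining: x3 ≤ x4 ≤ x2 ≤ x1 < x3, which forces x3 < x3 — impossible.

Unsatisfiable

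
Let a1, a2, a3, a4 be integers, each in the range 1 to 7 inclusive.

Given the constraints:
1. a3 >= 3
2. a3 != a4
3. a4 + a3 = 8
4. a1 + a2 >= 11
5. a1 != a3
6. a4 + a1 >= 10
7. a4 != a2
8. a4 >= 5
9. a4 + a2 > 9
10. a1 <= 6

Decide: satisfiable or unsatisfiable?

Try a1 = 5, a2 = 6, a3 = 3, a4 = 5.
Check constraint 3: a4 + a3 = 8; constraint 4: a1 + a2 = 11. The remaining constraints are straightforward to verify.

Satisfiable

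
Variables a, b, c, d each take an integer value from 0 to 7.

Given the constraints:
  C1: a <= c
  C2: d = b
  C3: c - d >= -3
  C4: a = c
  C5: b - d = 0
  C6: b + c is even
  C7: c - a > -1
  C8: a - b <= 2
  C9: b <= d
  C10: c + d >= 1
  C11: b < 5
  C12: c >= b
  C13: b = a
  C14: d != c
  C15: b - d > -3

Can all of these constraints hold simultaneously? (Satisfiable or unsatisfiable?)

Unsatisfiable

From constraints 2, 4, and 13, d = b = a = c, so d = c. But constraint 14 says d ≠ c. Contradiction.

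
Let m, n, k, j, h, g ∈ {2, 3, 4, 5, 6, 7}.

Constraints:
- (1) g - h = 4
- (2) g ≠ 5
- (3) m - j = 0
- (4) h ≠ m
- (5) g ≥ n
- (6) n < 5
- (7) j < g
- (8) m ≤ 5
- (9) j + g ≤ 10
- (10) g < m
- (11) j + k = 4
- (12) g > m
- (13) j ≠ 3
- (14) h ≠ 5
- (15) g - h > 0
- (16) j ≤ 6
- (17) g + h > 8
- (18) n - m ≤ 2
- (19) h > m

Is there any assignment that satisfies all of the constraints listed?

Constraints 10, 15, and 19 give m < h, h < g, g < m. Chaining: m < h < g < m, which forces m < m — impossible.

Unsatisfiable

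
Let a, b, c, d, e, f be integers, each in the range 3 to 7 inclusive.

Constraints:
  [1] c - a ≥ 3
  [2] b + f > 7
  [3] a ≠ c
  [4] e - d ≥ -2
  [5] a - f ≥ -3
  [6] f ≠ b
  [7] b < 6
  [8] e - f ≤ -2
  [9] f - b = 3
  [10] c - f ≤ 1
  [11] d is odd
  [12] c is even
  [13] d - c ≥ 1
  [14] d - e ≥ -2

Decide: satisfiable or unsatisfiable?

Constraints 1, 4, 5, 8, and 13 give a − f ≥ -3, f − e ≥ 2, e − d ≥ -2, d − c ≥ 1, c − a ≥ 3.
Adding all 5 inequalities: the left sides telescope to 0, and the right sides sum to (-3) + 2 + (-2) + 1 + 3 = 1. So 0 ≥ 1, which is false.

Unsatisfiable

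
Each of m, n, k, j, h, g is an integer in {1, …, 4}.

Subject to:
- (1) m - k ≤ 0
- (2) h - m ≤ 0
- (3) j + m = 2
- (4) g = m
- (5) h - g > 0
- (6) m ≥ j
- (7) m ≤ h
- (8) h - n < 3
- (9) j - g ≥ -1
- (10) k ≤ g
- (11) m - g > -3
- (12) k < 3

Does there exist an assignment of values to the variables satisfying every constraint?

Unsatisfiable

Constraints 1, 2, 5, and 10 give h ≤ m, m ≤ k, k ≤ g, g < h. Chaining: h ≤ m ≤ k ≤ g < h, which forces h < h — impossible.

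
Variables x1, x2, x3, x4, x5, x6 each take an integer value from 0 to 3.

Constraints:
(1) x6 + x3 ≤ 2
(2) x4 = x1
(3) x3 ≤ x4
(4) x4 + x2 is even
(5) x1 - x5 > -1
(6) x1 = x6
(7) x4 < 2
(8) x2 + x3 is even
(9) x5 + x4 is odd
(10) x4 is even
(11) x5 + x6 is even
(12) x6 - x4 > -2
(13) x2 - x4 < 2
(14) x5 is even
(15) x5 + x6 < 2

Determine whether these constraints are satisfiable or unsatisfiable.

Constraint 14 makes x5 even and constraint 10 makes x4 even, so x5 + x4 must be even. Constraint 9 says x5 + x4 is odd — contradiction.

Unsatisfiable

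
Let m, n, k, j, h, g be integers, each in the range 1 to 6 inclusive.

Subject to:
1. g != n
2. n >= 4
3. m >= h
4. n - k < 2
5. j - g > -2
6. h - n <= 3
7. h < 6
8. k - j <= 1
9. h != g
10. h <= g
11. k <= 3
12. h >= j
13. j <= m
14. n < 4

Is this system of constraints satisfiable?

Unsatisfiable

From constraint 2: n ≥ 4. From constraint 14: n ≤ 3. But 3 < 4, so no value of n works.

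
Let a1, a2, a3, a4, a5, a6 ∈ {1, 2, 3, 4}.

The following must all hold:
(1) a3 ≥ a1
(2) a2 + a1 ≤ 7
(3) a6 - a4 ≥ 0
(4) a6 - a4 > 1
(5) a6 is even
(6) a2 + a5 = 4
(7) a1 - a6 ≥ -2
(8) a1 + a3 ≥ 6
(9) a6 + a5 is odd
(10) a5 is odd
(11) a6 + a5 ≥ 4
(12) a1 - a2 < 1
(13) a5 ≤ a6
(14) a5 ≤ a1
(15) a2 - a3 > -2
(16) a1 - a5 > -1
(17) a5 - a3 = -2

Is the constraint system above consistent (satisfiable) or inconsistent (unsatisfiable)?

Satisfiable

Try a1 = 3, a2 = 3, a3 = 3, a4 = 2, a5 = 1, a6 = 4.
Check constraint 2: a2 + a1 = 6; constraint 3: a6 - a4 = 2. The remaining constraints are straightforward to verify.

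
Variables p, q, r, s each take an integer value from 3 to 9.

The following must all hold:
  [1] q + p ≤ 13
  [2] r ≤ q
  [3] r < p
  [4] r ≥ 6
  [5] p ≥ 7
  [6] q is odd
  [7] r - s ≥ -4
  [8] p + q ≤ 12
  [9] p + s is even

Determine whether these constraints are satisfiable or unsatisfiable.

Unsatisfiable

From constraint 5: p ≥ 7. From constraints 2 and 4: q ≥ r ≥ 6. Hence p + q ≥ 13. But constraint 8 requires p + q ≤ 12, and 12 < 13. Contradiction.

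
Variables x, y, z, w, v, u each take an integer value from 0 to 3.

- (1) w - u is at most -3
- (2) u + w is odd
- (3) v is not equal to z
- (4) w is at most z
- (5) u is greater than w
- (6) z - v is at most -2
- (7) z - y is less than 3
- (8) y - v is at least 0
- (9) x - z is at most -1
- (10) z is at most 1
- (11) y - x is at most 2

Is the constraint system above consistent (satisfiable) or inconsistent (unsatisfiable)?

Unsatisfiable

Constraints 6, 8, 9, and 11 give v − z ≥ 2, z − x ≥ 1, x − y ≥ -2, y − v ≥ 0.
Adding all 4 inequalities: the left sides telescope to 0, and the right sides sum to 2 + 1 + (-2) + 0 = 1. So 0 ≥ 1, which is false.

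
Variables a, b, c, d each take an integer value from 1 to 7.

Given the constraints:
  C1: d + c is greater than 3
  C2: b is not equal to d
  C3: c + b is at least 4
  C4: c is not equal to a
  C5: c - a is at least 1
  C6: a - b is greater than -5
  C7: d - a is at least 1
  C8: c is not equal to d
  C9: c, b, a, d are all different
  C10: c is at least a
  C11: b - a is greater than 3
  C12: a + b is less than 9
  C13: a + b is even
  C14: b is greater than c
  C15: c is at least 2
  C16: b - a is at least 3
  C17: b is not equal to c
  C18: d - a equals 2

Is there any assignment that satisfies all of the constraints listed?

Satisfiable

Take a = 1, b = 5, c = 2, d = 3. Then constraint 1: d + c = 5; constraint 3: c + b = 7, and every other listed constraint is also met.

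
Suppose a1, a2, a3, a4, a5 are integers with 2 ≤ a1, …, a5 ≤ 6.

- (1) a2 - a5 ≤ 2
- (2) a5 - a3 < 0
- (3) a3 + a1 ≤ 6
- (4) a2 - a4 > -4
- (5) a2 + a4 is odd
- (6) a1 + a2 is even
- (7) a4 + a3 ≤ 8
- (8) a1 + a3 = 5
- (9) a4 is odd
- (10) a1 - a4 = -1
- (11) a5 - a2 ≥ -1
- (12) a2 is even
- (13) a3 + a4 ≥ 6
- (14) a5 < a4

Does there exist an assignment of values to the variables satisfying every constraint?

The assignment a1 = 2, a2 = 2, a3 = 3, a4 = 3, a5 = 2 works:
  constraint 1 holds since a2 - a5 = 0.
  constraint 2 holds since a5 - a3 = -1.
  constraint 3 holds since a3 + a1 = 5.
The rest check out directly.

Satisfiable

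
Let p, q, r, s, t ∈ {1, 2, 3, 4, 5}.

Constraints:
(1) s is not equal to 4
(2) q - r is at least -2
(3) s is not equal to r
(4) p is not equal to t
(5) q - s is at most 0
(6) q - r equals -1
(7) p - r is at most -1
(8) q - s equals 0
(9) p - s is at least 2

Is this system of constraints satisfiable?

Constraints 2, 5, 7, and 9 give r − p ≥ 1, p − s ≥ 2, s − q ≥ 0, q − r ≥ -2.
Adding all 4 inequalities: the left sides telescope to 0, and the right sides sum to 1 + 2 + 0 + (-2) = 1. So 0 ≥ 1, which is false.

Unsatisfiable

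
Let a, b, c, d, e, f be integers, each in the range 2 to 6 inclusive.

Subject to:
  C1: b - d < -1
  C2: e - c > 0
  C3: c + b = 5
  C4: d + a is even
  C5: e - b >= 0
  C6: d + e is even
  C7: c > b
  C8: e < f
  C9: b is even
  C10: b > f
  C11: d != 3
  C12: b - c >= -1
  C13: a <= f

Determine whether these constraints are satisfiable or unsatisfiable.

Unsatisfiable

Constraints 2, 7, 8, and 10 give f < b, b < c, c < e, e < f. Chaining: f < b < c < e < f, which forces f < f — impossible.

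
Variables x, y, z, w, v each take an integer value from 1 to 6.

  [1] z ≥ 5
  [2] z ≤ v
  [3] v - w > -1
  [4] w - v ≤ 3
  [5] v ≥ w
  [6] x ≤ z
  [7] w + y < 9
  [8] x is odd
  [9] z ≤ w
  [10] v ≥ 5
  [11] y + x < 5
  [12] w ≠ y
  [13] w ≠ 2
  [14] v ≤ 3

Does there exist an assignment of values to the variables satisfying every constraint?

From constraints 1 and 9: w ≥ z and z ≥ 5, so w ≥ 5. From constraints 5 and 14: w ≤ v and v ≤ 3, so w ≤ 3. But 3 < 5, so no value of w works.

Unsatisfiable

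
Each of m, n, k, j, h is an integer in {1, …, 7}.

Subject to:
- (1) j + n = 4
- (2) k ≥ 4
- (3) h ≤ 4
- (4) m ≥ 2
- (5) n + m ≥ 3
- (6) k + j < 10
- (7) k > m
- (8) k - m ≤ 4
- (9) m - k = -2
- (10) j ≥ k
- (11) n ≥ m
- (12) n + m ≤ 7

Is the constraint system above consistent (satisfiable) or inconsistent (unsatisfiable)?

From constraints 2 and 10: j ≥ k ≥ 4. From constraints 4 and 11: n ≥ m ≥ 2. Hence j + n ≥ 6. But constraint 1 requires j + n = 4, and 4 < 6. Contradiction.

Unsatisfiable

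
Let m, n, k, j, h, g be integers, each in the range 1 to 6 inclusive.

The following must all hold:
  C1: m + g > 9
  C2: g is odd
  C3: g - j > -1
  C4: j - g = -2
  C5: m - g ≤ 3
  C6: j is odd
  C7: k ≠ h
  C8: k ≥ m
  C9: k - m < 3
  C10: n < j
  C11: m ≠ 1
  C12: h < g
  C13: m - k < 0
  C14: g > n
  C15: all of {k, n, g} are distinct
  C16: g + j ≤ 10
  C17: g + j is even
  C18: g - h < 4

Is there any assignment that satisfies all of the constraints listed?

Satisfiable

The assignment m = 5, n = 2, k = 6, j = 3, h = 4, g = 5 works:
  constraint 1 holds since m + g = 10.
  constraint 3 holds since g - j = 2.
  constraint 4 holds since j - g = -2.
The rest check out directly.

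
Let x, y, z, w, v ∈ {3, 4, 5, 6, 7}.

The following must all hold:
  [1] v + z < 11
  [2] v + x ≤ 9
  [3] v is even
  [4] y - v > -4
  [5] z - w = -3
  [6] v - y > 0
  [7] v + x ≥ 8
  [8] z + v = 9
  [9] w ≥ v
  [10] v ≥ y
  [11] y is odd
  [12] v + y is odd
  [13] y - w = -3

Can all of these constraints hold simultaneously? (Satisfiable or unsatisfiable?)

Satisfiable

Take x = 3, y = 3, z = 3, w = 6, v = 6. Then constraint 1: v + z = 9; constraint 2: v + x = 9, and every other listed constraint is also met.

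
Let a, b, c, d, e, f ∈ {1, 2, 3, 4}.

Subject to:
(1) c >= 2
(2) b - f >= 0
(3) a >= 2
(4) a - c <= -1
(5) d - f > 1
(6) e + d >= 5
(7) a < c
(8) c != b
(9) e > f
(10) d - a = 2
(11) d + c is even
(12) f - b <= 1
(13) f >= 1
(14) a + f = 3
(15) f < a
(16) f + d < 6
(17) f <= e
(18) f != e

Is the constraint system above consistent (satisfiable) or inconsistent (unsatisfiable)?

Satisfiable

The assignment a = 2, b = 2, c = 4, d = 4, e = 2, f = 1 works:
  constraint 2 holds since b - f = 1.
  constraint 4 holds since a - c = -2.
The rest check out directly.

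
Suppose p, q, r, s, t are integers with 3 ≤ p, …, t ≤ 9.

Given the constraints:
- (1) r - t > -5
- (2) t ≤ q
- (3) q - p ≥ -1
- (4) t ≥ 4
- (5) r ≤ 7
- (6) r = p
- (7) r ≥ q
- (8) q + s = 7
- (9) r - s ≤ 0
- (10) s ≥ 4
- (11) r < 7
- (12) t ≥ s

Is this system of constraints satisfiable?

Unsatisfiable

From constraints 2 and 4: q ≥ t ≥ 4. From constraint 10: s ≥ 4. Hence q + s ≥ 8. But constraint 8 requires q + s = 7, and 7 < 8. Contradiction.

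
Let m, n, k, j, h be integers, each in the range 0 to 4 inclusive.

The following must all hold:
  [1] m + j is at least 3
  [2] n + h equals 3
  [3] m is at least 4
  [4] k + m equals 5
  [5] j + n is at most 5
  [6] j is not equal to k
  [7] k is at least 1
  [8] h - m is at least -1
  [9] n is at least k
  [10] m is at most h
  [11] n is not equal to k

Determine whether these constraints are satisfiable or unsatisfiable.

Unsatisfiable

From constraints 7 and 9: n ≥ k ≥ 1. From constraints 3 and 10: h ≥ m ≥ 4. Hence n + h ≥ 5. But constraint 2 requires n + h = 3, and 3 < 5. Contradiction.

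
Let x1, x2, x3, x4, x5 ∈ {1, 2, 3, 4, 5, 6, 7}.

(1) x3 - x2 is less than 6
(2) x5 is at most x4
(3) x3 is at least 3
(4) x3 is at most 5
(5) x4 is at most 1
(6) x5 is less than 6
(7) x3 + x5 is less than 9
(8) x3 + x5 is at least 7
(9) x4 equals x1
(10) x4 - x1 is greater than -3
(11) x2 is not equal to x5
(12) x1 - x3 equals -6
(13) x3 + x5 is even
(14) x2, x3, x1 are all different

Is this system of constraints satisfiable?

Unsatisfiable

From constraint 4: x3 ≤ 5. From constraints 2 and 5: x5 ≤ x4 ≤ 1. Hence x3 + x5 ≤ 6. But constraint 8 requires x3 + x5 ≥ 7, and 7 > 6. Contradiction.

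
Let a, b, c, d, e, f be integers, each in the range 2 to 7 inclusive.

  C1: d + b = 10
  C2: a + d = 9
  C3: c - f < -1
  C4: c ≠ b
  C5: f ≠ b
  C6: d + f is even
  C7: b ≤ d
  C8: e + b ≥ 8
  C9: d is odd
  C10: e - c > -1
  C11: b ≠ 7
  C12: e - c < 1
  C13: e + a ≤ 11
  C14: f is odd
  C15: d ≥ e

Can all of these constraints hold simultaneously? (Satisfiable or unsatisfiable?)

The assignment a = 4, b = 5, c = 4, d = 5, e = 4, f = 7 works:
  constraint 1 holds since d + b = 10.
  constraint 2 holds since a + d = 9.
  constraint 3 holds since c - f = -3.
The rest check out directly.

Satisfiable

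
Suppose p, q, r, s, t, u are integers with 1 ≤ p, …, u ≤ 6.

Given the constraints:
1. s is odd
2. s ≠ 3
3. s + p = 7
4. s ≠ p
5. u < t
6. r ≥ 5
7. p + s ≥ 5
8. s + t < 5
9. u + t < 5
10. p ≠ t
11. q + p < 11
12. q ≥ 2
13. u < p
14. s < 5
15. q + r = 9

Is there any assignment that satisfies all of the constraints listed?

Satisfiable

Take p = 6, q = 3, r = 6, s = 1, t = 3, u = 1. Then constraint 3: s + p = 7; constraint 7: p + s = 7, and every other listed constraint is also met.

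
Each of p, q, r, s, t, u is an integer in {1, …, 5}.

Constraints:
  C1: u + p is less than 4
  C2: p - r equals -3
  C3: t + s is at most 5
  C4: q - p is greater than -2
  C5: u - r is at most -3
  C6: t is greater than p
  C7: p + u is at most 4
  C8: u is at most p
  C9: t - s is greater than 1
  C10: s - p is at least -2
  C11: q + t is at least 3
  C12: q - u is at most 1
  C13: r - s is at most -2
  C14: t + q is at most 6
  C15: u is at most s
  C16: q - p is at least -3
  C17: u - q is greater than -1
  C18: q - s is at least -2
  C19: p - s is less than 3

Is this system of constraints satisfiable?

Unsatisfiable

Constraints 5, 12, 13, and 18 give u − q ≥ -1, q − s ≥ -2, s − r ≥ 2, r − u ≥ 3.
Adding all 4 inequalities: the left sides telescope to 0, and the right sides sum to (-1) + (-2) + 2 + 3 = 2. So 0 ≥ 2, which is false.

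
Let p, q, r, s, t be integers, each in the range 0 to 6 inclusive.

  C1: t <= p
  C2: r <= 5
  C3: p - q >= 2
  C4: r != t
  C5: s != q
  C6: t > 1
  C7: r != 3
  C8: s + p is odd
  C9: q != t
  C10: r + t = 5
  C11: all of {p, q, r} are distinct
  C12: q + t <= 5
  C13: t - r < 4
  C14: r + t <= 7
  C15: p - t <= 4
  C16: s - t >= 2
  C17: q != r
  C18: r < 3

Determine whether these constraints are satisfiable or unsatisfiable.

Satisfiable

Try p = 5, q = 0, r = 1, s = 6, t = 4.
Check constraint 3: p - q = 5; constraint 10: r + t = 5; constraint 12: q + t = 4. The remaining constraints are straightforward to verify.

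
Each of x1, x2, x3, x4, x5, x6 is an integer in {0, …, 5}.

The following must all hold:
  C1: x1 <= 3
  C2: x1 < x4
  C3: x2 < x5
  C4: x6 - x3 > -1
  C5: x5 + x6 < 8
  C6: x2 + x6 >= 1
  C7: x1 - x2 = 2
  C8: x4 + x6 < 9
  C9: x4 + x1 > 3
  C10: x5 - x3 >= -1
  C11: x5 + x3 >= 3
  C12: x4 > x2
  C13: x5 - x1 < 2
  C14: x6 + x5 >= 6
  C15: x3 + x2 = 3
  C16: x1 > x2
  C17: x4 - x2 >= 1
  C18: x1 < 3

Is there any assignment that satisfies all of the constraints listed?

Satisfiable

Setting (x1, x2, x3, x4, x5, x6) = (2, 0, 3, 3, 3, 4) satisfies everything: constraint 4: x6 - x3 = 1; constraint 5: x5 + x6 = 7; constraint 6: x2 + x6 = 4, and the others follow.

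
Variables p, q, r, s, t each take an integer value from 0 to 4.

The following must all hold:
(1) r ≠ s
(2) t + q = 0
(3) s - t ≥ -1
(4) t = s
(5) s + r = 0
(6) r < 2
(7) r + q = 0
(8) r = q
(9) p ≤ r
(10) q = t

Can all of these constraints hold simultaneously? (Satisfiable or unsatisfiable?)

Unsatisfiable

From constraints 4, 8, and 10, r = q = t = s, so r = s. But constraint 1 says r ≠ s. Contradiction.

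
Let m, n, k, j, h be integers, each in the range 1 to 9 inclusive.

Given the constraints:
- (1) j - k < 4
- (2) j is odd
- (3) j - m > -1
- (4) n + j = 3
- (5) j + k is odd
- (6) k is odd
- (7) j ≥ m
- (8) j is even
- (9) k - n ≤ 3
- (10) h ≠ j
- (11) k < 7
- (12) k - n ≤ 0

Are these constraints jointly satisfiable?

Constraint 2 makes j odd and constraint 6 makes k odd, so j + k must be even. Constraint 5 says j + k is odd — contradiction.

Unsatisfiable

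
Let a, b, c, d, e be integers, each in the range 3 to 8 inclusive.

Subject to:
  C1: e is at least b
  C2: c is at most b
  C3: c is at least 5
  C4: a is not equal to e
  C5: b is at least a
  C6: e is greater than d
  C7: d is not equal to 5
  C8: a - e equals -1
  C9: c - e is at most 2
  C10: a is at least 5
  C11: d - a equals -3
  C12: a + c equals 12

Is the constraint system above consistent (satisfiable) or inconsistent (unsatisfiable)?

Satisfiable

One satisfying assignment is a = 6, b = 7, c = 6, d = 3, e = 7.
For the less obvious constraints — constraint 8: a - e = -1; constraint 9: c - e = -1; constraint 11: d - a = -3 — and the others hold by inspection.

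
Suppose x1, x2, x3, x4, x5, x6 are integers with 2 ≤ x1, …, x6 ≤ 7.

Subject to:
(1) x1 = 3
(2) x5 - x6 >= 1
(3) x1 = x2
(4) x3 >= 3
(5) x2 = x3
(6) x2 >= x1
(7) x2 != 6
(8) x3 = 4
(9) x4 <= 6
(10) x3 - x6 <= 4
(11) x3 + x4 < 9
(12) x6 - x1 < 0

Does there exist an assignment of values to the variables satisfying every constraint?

Constraint 1 fixes x1 = 3 and constraint 8 fixes x3 = 4. Constraints 3 and 5 give x1 = x2 = x3, so x1 = x3. But 3 ≠ 4 — contradiction.

Unsatisfiable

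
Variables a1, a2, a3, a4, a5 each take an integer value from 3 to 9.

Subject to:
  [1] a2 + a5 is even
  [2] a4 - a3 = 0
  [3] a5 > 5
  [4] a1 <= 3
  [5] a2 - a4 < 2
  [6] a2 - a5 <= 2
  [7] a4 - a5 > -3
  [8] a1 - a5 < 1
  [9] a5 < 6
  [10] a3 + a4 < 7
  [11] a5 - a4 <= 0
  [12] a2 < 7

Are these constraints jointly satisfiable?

From constraint 3: a5 ≥ 6. From constraint 9: a5 ≤ 5. But 5 < 6, so no value of a5 works.

Unsatisfiable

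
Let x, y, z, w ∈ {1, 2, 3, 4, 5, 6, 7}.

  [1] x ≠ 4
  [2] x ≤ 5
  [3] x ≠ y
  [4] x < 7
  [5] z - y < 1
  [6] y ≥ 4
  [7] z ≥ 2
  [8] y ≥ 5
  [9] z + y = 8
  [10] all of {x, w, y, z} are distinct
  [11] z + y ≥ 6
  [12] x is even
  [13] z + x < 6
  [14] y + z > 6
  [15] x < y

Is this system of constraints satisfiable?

Setting (x, y, z, w) = (2, 5, 3, 1) satisfies everything: constraint 5: z - y = -2; constraint 9: z + y = 8, and the others follow.

Satisfiable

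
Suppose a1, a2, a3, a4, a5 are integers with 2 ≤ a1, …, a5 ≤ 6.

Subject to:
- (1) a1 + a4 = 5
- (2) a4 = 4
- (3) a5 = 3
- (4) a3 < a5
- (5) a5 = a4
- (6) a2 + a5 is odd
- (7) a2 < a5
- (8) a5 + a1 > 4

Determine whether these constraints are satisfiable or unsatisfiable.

Unsatisfiable

Constraint 3 fixes a5 = 3 and constraint 2 fixes a4 = 4, but constraint 5 requires a5 = a4. Since 3 ≠ 4, contradiction.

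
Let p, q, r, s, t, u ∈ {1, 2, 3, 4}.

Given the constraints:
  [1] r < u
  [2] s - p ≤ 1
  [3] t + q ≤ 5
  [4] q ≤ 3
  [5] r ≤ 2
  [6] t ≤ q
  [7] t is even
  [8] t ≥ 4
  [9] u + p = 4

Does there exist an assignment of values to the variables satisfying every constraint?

Unsatisfiable

From constraints 6 and 8: q ≥ t and t ≥ 4, so q ≥ 4. From constraint 4: q ≤ 3. But 3 < 4, so no value of q works.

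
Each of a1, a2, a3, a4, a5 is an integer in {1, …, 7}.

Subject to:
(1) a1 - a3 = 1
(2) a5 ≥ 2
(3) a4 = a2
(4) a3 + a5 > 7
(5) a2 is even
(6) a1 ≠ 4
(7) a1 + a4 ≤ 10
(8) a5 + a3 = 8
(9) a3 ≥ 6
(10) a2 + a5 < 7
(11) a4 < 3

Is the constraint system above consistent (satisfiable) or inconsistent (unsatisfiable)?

One satisfying assignment is a1 = 7, a2 = 2, a3 = 6, a4 = 2, a5 = 2.
For the less obvious constraints — constraint 1: a1 - a3 = 1; constraint 4: a3 + a5 = 8; constraint 7: a1 + a4 = 9 — and the others hold by inspection.

Satisfiable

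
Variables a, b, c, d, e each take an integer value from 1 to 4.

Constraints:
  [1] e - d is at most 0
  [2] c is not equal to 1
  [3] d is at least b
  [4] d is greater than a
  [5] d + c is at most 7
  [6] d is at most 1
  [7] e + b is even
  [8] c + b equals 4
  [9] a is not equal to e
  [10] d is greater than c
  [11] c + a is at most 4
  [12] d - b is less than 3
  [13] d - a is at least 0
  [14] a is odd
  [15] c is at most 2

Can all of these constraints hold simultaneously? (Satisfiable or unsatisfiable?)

Unsatisfiable

From constraint 15: c ≤ 2. From constraints 3 and 6: b ≤ d ≤ 1. Hence c + b ≤ 3. But constraint 8 requires c + b = 4, and 4 > 3. Contradiction.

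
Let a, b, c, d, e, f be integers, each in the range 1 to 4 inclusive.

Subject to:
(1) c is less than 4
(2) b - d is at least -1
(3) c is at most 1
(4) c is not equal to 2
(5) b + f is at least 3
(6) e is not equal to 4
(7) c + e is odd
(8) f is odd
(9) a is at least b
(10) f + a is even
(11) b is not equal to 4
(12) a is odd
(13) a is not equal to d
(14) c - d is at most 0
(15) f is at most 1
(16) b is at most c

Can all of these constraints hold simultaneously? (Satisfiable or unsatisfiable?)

From constraints 3 and 16: b ≤ c ≤ 1. From constraint 15: f ≤ 1. Hence b + f ≤ 2. But constraint 5 requires b + f ≥ 3, and 3 > 2. Contradiction.

Unsatisfiable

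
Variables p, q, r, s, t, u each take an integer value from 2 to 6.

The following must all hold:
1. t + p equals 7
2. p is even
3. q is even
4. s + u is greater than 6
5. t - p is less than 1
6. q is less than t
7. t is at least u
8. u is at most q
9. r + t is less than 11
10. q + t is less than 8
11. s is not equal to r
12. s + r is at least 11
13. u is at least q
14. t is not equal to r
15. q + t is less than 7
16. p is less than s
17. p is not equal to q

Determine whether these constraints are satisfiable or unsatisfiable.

Satisfiable

Take p = 4, q = 2, r = 5, s = 6, t = 3, u = 2. Then constraint 1: t + p = 7; constraint 4: s + u = 8, and every other listed constraint is also met.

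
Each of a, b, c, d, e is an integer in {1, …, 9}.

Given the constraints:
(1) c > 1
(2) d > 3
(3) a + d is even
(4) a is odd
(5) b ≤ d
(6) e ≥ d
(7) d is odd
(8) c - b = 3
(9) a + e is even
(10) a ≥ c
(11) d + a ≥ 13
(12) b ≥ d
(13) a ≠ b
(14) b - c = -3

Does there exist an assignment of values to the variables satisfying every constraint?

The assignment a = 9, b = 5, c = 8, d = 5, e = 9 works:
  constraint 8 holds since c - b = 3.
  constraint 11 holds since d + a = 14.
  constraint 14 holds since b - c = -3.
The rest check out directly.

Satisfiable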